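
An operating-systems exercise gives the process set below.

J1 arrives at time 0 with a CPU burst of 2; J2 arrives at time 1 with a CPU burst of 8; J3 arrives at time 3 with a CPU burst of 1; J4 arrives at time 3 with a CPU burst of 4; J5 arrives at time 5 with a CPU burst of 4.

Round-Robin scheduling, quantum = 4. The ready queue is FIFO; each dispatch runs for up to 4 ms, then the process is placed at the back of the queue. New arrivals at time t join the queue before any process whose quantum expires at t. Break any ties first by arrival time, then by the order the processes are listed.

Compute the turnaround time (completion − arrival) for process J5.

Timeline: | J1 0-2 | J2 2-6 | J3 6-7 | J4 7-11 | J5 11-15 | J2 15-19 |
Completion: J1=2  J2=19  J3=7  J4=11  J5=15
Turnaround (C−A): J1=2  J2=18  J3=4  J4=8  J5=10
Turnaround(J5) = completion − arrival = 15 − 5 = 10

10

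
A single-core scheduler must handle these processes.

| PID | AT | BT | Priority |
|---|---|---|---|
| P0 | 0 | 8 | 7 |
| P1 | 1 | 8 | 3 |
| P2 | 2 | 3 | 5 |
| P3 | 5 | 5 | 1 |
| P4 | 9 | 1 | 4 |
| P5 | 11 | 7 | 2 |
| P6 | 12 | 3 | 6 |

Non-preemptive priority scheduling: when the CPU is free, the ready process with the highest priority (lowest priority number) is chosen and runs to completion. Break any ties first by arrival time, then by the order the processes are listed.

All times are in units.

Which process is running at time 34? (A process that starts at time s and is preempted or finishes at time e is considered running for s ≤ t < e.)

Gantt: | P0 0-8 | P3 8-13 | P5 13-20 | P1 20-28 | P4 28-29 | P2 29-32 | P6 32-35 |
Completion: P0=8  P1=28  P2=32  P3=13  P4=29  P5=20  P6=35
Turnaround (C−A): P0=8  P1=27  P2=30  P3=8  P4=20  P5=9  P6=23

P6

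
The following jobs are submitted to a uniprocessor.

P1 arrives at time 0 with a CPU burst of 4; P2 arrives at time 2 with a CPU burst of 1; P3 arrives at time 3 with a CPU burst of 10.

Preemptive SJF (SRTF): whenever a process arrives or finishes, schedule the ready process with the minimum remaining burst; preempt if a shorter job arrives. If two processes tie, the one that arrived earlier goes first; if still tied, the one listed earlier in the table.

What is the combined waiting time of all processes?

Schedule: | P1 0-2 | P2 2-3 | P1 3-5 | P3 5-15 |
Completion: P1=5  P2=3  P3=15
Waiting = turnaround − burst: P1=1, P2=0, P3=2
Total waiting = 1 + 0 + 2 = 3

3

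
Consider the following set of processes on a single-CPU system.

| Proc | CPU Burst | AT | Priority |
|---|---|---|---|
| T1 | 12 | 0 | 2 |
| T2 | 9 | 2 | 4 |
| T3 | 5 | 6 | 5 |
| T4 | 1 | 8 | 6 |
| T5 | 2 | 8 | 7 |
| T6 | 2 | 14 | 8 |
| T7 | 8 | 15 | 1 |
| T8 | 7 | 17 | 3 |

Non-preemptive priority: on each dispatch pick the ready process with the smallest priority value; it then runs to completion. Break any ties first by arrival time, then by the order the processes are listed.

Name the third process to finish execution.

T7

Gantt: | T1 0-12 | T2 12-21 | T7 21-29 | T8 29-36 | T3 36-41 | T4 41-42 | T5 42-44 | T6 44-46 |
Completion: T1=12  T2=21  T3=41  T4=42  T5=44  T6=46  T7=29  T8=36
Finish order: T1 → T2 → T7 → T8 → T3 → T4 → T5 → T6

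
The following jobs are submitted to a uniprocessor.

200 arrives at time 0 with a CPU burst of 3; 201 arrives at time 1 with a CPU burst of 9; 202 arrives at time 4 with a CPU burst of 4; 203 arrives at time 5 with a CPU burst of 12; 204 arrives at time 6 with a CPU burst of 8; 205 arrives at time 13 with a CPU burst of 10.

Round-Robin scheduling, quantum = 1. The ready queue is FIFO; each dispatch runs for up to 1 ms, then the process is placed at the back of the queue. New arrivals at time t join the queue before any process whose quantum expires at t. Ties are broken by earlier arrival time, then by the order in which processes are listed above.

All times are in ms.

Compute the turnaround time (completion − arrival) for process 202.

Schedule: | 200 0-1 | 201 1-2 | 200 2-3 | 201 3-4 | 200 4-5 | 202 5-6 | 201 6-7 | 203 7-8 | 204 8-9 | 202 9-10 | 201 10-11 | 203 11-12 | 204 12-13 | 202 13-14 | 201 14-15 | 203 15-16 | 205 16-17 | 204 17-18 | 202 18-19 | 201 19-20 | 203 20-21 | 205 21-22 | 204 22-23 | 201 23-24 | 203 24-25 | 205 25-26 | 204 26-27 | 201 27-28 | 203 28-29 | 205 29-30 | 204 30-31 | 201 31-32 | 203 32-33 | 205 33-34 | 204 34-35 | 203 35-36 | 205 36-37 | 204 37-38 | 203 38-39 | 205 39-40 | 203 40-41 | 205 41-42 | 203 42-43 | 205 43-44 | 203 44-45 | 205 45-46 |
Completion: 200=5  201=32  202=19  203=45  204=38  205=46
Turnaround(202) = completion − arrival = 19 − 4 = 15

15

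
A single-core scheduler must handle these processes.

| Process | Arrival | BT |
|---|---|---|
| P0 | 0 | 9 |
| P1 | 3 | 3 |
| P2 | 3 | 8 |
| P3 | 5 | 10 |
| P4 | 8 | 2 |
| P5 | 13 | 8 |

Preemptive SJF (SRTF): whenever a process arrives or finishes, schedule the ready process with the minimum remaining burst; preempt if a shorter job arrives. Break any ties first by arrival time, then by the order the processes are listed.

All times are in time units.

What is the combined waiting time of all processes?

50

Gantt: | P0 0-3 | P1 3-6 | P0 6-8 | P4 8-10 | P0 10-14 | P2 14-22 | P5 22-30 | P3 30-40 |
Completion: P0=14  P1=6  P2=22  P3=40  P4=10  P5=30
Turnaround (C−A): P0=14  P1=3  P2=19  P3=35  P4=2  P5=17
Waiting = turnaround − burst: P0=5, P1=0, P2=11, P3=25, P4=0, P5=9
Total waiting = 5 + 0 + 11 + 25 + 0 + 9 = 50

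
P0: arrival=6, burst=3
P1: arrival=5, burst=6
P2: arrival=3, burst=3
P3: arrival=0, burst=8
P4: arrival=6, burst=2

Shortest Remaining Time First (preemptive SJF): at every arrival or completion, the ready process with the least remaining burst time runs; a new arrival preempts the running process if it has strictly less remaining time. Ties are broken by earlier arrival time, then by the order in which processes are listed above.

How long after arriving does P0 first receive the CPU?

Gantt: | P3 0-3 | P2 3-6 | P4 6-8 | P0 8-11 | P3 11-16 | P1 16-22 |
Completion: P0=11  P1=22  P2=6  P3=16  P4=8
Turnaround (C−A): P0=5  P1=17  P2=3  P3=16  P4=2
Response(P0) = first start − arrival = 8 − 6 = 2

2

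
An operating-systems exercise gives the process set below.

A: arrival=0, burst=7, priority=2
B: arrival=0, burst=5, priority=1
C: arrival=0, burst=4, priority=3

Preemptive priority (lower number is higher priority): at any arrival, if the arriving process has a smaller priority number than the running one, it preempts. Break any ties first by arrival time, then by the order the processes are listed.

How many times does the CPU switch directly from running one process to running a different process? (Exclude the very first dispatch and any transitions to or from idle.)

Schedule: | B 0-5 | A 5-12 | C 12-16 |
Completion: A=12  B=5  C=16
Turnaround (C−A): A=12  B=5  C=16

2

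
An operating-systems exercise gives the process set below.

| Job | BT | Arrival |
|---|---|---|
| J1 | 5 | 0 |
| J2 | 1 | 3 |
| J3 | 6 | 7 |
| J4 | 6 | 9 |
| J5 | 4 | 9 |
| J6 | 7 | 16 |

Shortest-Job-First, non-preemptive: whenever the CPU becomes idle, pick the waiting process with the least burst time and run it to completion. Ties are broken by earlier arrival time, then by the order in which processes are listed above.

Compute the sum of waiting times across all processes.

Gantt: | J1 0-5 | J2 5-6 | idle 6-7 | J3 7-13 | J5 13-17 | J4 17-23 | J6 23-30 |
Completion: J1=5  J2=6  J3=13  J4=23  J5=17  J6=30
Waiting = turnaround − burst: J1=0, J2=2, J3=0, J4=8, J5=4, J6=7
Total waiting = 0 + 2 + 0 + 8 + 4 + 7 = 21

21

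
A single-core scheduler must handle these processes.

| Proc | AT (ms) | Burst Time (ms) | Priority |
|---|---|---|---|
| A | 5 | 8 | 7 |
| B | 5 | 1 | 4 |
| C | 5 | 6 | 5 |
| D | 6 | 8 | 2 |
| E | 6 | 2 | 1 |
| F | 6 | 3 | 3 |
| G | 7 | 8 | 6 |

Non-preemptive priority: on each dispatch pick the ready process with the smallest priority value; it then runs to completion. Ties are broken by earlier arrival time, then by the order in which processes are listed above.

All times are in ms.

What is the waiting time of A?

28

Timeline: | idle 0-5 | B 5-6 | E 6-8 | D 8-16 | F 16-19 | C 19-25 | G 25-33 | A 33-41 |
Completion: A=41  B=6  C=25  D=16  E=8  F=19  G=33
Waiting(A) = turnaround − burst = 36 − 8 = 28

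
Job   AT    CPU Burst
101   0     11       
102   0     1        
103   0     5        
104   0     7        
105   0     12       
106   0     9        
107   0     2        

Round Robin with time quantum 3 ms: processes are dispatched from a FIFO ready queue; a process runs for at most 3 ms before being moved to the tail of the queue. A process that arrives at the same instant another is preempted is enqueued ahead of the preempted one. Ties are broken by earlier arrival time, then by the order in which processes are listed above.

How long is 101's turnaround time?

Schedule: | 101 0-3 | 102 3-4 | 103 4-7 | 104 7-10 | 105 10-13 | 106 13-16 | 107 16-18 | 101 18-21 | 103 21-23 | 104 23-26 | 105 26-29 | 106 29-32 | 101 32-35 | 104 35-36 | 105 36-39 | 106 39-42 | 101 42-44 | 105 44-47 |
Completion: 101=44  102=4  103=23  104=36  105=47  106=42  107=18
Turnaround (C−A): 101=44  102=4  103=23  104=36  105=47  106=42  107=18
Turnaround(101) = completion − arrival = 44 − 0 = 44

44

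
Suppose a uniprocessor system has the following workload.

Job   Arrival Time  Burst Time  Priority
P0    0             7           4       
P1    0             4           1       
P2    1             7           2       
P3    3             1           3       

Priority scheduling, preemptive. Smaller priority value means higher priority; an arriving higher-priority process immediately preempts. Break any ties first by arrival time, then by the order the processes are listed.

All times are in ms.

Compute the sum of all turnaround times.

42

Schedule: | P1 0-4 | P2 4-11 | P3 11-12 | P0 12-19 |
Completion: P0=19  P1=4  P2=11  P3=12
Turnaround (C−A): P0=19  P1=4  P2=10  P3=9
Turnaround = completion − arrival: P0=19, P1=4, P2=10, P3=9
Total turnaround = 19 + 4 + 10 + 9 = 42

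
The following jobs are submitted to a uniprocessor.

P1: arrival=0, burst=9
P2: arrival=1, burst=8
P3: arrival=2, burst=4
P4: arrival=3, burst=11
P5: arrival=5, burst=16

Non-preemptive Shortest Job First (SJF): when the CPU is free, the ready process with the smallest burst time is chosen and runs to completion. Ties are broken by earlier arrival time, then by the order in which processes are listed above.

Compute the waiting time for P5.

Timeline: | P1 0-9 | P3 9-13 | P2 13-21 | P4 21-32 | P5 32-48 |
Completion: P1=9  P2=21  P3=13  P4=32  P5=48
Turnaround (C−A): P1=9  P2=20  P3=11  P4=29  P5=43
Waiting(P5) = turnaround − burst = 43 − 16 = 27

27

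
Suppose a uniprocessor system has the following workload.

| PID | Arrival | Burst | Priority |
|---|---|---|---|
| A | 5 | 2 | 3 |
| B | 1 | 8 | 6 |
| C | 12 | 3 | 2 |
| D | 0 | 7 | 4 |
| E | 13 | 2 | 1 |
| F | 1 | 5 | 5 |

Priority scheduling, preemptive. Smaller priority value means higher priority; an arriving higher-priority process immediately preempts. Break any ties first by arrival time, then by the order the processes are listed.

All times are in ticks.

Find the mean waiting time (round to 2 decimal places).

5.83

Schedule: | D 0-5 | A 5-7 | D 7-9 | F 9-12 | C 12-13 | E 13-15 | C 15-17 | F 17-19 | B 19-27 |
Completion: A=7  B=27  C=17  D=9  E=15  F=19
Turnaround (C−A): A=2  B=26  C=5  D=9  E=2  F=18
Waiting times: A=0, B=18, C=2, D=2, E=0, F=13
Average waiting = (0+18+2+2+0+13) / 6 = 35/6 = 5.83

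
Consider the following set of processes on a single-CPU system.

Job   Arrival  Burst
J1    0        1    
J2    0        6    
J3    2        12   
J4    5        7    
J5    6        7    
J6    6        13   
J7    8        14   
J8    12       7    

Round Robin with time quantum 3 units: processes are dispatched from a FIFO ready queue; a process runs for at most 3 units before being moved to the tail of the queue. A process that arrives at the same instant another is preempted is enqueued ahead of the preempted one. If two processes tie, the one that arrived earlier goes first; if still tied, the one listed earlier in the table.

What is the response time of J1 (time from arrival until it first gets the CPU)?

Timeline: | J1 0-1 | J2 1-4 | J3 4-7 | J2 7-10 | J4 10-13 | J5 13-16 | J6 16-19 | J3 19-22 | J7 22-25 | J8 25-28 | J4 28-31 | J5 31-34 | J6 34-37 | J3 37-40 | J7 40-43 | J8 43-46 | J4 46-47 | J5 47-48 | J6 48-51 | J3 51-54 | J7 54-57 | J8 57-58 | J6 58-61 | J7 61-64 | J6 64-65 | J7 65-67 |
Completion: J1=1  J2=10  J3=54  J4=47  J5=48  J6=65  J7=67  J8=58
Turnaround (C−A): J1=1  J2=10  J3=52  J4=42  J5=42  J6=59  J7=59  J8=46
Response(J1) = first start − arrival = 0 − 0 = 0

0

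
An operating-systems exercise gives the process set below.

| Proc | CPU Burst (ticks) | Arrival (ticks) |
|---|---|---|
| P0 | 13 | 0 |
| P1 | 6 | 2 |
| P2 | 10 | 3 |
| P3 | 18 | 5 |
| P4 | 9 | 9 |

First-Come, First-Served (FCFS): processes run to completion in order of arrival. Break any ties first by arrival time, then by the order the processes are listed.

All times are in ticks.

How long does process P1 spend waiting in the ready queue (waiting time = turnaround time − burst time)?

11

Gantt: | P0 0-13 | P1 13-19 | P2 19-29 | P3 29-47 | P4 47-56 |
Completion: P0=13  P1=19  P2=29  P3=47  P4=56
Turnaround (C−A): P0=13  P1=17  P2=26  P3=42  P4=47
Waiting(P1) = turnaround − burst = 17 − 6 = 11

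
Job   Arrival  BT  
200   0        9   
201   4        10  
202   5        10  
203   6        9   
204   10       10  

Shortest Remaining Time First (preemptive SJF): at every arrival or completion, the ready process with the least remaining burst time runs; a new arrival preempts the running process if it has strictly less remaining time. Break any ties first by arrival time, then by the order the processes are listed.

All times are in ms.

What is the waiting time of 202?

23

Schedule: | 200 0-9 | 203 9-18 | 201 18-28 | 202 28-38 | 204 38-48 |
Completion: 200=9  201=28  202=38  203=18  204=48
Waiting(202) = turnaround − burst = 33 − 10 = 23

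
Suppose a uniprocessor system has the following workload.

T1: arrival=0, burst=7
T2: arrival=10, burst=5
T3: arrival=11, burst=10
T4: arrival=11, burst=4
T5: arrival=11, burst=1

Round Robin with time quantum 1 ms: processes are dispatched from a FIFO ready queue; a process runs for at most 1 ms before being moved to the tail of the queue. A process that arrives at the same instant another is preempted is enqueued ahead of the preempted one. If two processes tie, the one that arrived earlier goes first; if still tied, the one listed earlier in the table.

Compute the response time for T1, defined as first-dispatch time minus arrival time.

0

Timeline: | T1 0-7 | idle 7-10 | T2 10-11 | T3 11-12 | T4 12-13 | T5 13-14 | T2 14-15 | T3 15-16 | T4 16-17 | T2 17-18 | T3 18-19 | T4 19-20 | T2 20-21 | T3 21-22 | T4 22-23 | T2 23-24 | T3 24-30 |
Completion: T1=7  T2=24  T3=30  T4=23  T5=14
Turnaround (C−A): T1=7  T2=14  T3=19  T4=12  T5=3
Response(T1) = first start − arrival = 0 − 0 = 0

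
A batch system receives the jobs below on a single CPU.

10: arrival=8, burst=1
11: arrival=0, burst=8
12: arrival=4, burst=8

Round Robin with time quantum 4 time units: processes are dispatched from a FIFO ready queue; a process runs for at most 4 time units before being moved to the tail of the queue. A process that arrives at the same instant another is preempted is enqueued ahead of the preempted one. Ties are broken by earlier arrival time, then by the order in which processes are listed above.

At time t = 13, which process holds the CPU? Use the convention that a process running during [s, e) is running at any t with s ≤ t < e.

Timeline: | 11 0-4 | 12 4-8 | 11 8-12 | 10 12-13 | 12 13-17 |
Completion: 10=13  11=12  12=17
Turnaround (C−A): 10=5  11=12  12=13

12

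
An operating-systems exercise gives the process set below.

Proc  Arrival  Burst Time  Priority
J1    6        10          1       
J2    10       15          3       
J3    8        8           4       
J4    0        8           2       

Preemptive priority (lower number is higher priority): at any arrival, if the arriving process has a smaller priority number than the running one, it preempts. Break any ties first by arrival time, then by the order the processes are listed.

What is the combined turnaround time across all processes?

Timeline: | J4 0-6 | J1 6-16 | J4 16-18 | J2 18-33 | J3 33-41 |
Completion: J1=16  J2=33  J3=41  J4=18
Turnaround = completion − arrival: J1=10, J2=23, J3=33, J4=18
Total turnaround = 10 + 23 + 33 + 18 = 84

84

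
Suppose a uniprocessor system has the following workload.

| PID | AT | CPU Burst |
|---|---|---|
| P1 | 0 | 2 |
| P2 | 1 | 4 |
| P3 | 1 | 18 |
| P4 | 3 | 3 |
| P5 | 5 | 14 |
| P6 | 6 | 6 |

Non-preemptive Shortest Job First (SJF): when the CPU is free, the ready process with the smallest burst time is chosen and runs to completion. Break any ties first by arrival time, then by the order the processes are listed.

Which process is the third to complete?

Schedule: | P1 0-2 | P2 2-6 | P4 6-9 | P6 9-15 | P5 15-29 | P3 29-47 |
Completion: P1=2  P2=6  P3=47  P4=9  P5=29  P6=15
Turnaround (C−A): P1=2  P2=5  P3=46  P4=6  P5=24  P6=9
Finish order: P1 → P2 → P4 → P6 → P5 → P3

P4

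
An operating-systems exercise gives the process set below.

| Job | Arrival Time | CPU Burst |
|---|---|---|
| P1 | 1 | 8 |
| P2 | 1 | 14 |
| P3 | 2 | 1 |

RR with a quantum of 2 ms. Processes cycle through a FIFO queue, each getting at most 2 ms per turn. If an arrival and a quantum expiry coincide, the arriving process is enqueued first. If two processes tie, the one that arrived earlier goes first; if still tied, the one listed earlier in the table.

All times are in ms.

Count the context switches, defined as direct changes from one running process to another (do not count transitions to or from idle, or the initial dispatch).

8

Gantt: | idle 0-1 | P1 1-3 | P2 3-5 | P3 5-6 | P1 6-8 | P2 8-10 | P1 10-12 | P2 12-14 | P1 14-16 | P2 16-24 |
Completion: P1=16  P2=24  P3=6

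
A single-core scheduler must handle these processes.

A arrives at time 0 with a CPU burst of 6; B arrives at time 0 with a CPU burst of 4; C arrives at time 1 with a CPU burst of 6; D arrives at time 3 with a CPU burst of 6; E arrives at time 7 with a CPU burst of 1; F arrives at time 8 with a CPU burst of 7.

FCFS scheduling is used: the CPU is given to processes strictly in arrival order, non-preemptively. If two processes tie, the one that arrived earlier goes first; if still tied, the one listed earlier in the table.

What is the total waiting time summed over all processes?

Schedule: | A 0-6 | B 6-10 | C 10-16 | D 16-22 | E 22-23 | F 23-30 |
Completion: A=6  B=10  C=16  D=22  E=23  F=30
Waiting = turnaround − burst: A=0, B=6, C=9, D=13, E=15, F=15
Total waiting = 0 + 6 + 9 + 13 + 15 + 15 = 58

58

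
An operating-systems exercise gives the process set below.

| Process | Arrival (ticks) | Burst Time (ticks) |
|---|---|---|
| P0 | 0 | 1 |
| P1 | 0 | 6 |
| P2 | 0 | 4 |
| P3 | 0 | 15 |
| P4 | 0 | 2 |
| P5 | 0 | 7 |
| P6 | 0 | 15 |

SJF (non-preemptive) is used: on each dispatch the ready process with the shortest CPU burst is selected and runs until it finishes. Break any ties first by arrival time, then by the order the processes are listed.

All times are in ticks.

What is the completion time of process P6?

50

Schedule: | P0 0-1 | P4 1-3 | P2 3-7 | P1 7-13 | P5 13-20 | P3 20-35 | P6 35-50 |
Completion: P0=1  P1=13  P2=7  P3=35  P4=3  P5=20  P6=50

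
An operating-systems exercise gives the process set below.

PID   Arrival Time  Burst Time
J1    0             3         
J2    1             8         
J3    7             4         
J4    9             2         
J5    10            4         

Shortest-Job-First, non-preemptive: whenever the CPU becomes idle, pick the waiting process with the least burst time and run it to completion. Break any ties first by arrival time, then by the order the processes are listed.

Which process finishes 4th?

J3

Gantt: | J1 0-3 | J2 3-11 | J4 11-13 | J3 13-17 | J5 17-21 |
Completion: J1=3  J2=11  J3=17  J4=13  J5=21
Finish order: J1 → J2 → J4 → J3 → J5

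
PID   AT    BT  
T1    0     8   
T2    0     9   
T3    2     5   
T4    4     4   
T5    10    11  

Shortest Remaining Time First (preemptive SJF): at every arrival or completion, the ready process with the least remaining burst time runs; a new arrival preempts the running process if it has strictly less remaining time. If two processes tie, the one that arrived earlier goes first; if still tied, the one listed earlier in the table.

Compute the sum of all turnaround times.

Timeline: | T1 0-2 | T3 2-7 | T4 7-11 | T1 11-17 | T2 17-26 | T5 26-37 |
Completion: T1=17  T2=26  T3=7  T4=11  T5=37
Turnaround = completion − arrival: T1=17, T2=26, T3=5, T4=7, T5=27
Total turnaround = 17 + 26 + 5 + 7 + 27 = 82

82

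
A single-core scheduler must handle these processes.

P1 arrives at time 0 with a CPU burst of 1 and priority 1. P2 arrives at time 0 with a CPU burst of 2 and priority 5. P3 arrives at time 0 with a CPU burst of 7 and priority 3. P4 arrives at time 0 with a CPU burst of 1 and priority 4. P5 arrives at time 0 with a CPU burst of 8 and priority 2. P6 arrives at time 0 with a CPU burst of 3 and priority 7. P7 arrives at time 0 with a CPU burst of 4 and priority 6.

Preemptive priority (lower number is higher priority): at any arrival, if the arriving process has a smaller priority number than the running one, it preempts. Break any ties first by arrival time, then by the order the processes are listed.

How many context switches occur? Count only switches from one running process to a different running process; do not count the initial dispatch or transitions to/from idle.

Schedule: | P1 0-1 | P5 1-9 | P3 9-16 | P4 16-17 | P2 17-19 | P7 19-23 | P6 23-26 |
Completion: P1=1  P2=19  P3=16  P4=17  P5=9  P6=26  P7=23
Turnaround (C−A): P1=1  P2=19  P3=16  P4=17  P5=9  P6=26  P7=23

6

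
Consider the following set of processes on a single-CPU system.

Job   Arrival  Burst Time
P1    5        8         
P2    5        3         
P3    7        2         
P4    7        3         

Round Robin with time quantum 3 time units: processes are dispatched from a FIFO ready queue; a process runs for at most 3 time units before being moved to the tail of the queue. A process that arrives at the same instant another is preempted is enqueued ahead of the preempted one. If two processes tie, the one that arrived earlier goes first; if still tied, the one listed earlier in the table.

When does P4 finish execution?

Timeline: | idle 0-5 | P1 5-8 | P2 8-11 | P3 11-13 | P4 13-16 | P1 16-21 |
Completion: P1=21  P2=11  P3=13  P4=16
Turnaround (C−A): P1=16  P2=6  P3=6  P4=9

16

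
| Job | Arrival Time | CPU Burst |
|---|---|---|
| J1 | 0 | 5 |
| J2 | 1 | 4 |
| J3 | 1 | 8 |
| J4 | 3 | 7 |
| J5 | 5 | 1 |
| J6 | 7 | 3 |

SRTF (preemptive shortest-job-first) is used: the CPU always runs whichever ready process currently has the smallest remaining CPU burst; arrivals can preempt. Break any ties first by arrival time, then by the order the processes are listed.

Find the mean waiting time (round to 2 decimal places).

6.17

Schedule: | J1 0-5 | J5 5-6 | J2 6-10 | J6 10-13 | J4 13-20 | J3 20-28 |
Completion: J1=5  J2=10  J3=28  J4=20  J5=6  J6=13
Turnaround (C−A): J1=5  J2=9  J3=27  J4=17  J5=1  J6=6
Waiting times: J1=0, J2=5, J3=19, J4=10, J5=0, J6=3
Average waiting = (0+5+19+10+0+3) / 6 = 37/6 = 6.17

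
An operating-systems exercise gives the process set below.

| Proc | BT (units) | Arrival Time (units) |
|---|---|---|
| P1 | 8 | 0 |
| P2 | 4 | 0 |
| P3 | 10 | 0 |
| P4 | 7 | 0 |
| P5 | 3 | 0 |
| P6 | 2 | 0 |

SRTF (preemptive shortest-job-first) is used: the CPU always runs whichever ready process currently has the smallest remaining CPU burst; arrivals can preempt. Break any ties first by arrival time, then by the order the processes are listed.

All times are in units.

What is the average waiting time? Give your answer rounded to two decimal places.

Gantt: | P6 0-2 | P5 2-5 | P2 5-9 | P4 9-16 | P1 16-24 | P3 24-34 |
Completion: P1=24  P2=9  P3=34  P4=16  P5=5  P6=2
Turnaround (C−A): P1=24  P2=9  P3=34  P4=16  P5=5  P6=2
Waiting times: P1=16, P2=5, P3=24, P4=9, P5=2, P6=0
Average waiting = (16+5+24+9+2+0) / 6 = 56/6 = 9.33

9.33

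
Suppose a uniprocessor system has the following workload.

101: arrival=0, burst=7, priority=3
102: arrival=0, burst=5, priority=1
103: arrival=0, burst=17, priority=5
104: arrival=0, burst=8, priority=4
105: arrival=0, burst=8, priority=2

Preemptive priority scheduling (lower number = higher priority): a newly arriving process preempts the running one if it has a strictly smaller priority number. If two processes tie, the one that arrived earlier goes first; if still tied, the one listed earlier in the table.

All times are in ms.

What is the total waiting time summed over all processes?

Timeline: | 102 0-5 | 105 5-13 | 101 13-20 | 104 20-28 | 103 28-45 |
Completion: 101=20  102=5  103=45  104=28  105=13
Waiting = turnaround − burst: 101=13, 102=0, 103=28, 104=20, 105=5
Total waiting = 13 + 0 + 28 + 20 + 5 = 66

66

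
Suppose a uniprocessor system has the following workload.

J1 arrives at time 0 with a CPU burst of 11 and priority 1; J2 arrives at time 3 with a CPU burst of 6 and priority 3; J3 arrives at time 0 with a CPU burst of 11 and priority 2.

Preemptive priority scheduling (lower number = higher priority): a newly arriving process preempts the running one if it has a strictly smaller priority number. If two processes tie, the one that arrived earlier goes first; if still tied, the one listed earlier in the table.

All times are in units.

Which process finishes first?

Gantt: | J1 0-11 | J3 11-22 | J2 22-28 |
Completion: J1=11  J2=28  J3=22
Finish order: J1 → J3 → J2

J1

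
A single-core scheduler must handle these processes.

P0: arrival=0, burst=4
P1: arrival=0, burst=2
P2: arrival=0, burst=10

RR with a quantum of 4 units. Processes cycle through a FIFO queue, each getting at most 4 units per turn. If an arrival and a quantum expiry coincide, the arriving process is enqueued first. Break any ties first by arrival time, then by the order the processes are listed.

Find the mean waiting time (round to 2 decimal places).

3.33

Gantt: | P0 0-4 | P1 4-6 | P2 6-16 |
Completion: P0=4  P1=6  P2=16
Turnaround (C−A): P0=4  P1=6  P2=16
Waiting times: P0=0, P1=4, P2=6
Average waiting = (0+4+6) / 3 = 10/3 = 3.33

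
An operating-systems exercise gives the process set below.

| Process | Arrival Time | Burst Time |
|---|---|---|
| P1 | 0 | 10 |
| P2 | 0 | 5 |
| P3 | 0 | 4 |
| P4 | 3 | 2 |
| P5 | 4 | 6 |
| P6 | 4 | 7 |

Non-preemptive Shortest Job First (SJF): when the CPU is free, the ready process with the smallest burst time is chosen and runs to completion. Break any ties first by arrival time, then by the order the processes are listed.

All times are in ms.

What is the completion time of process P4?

6

Schedule: | P3 0-4 | P4 4-6 | P2 6-11 | P5 11-17 | P6 17-24 | P1 24-34 |
Completion: P1=34  P2=11  P3=4  P4=6  P5=17  P6=24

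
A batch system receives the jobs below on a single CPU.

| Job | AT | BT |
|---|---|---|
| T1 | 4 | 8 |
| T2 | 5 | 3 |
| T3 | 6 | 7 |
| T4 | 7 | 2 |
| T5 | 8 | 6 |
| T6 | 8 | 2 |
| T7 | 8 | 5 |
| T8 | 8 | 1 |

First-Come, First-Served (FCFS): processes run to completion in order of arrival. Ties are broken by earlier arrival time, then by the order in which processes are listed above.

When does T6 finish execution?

Gantt: | idle 0-4 | T1 4-12 | T2 12-15 | T3 15-22 | T4 22-24 | T5 24-30 | T6 30-32 | T7 32-37 | T8 37-38 |
Completion: T1=12  T2=15  T3=22  T4=24  T5=30  T6=32  T7=37  T8=38

32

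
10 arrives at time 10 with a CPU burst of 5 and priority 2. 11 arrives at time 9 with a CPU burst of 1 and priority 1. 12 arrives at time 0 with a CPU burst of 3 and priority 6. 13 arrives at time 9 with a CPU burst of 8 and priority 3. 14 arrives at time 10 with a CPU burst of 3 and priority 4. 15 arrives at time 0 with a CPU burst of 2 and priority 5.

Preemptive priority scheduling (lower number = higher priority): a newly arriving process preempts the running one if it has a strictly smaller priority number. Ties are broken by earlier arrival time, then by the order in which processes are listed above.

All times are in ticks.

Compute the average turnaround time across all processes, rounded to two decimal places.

Schedule: | 15 0-2 | 12 2-5 | idle 5-9 | 11 9-10 | 10 10-15 | 13 15-23 | 14 23-26 |
Completion: 10=15  11=10  12=5  13=23  14=26  15=2
Turnaround times: 10=5, 11=1, 12=5, 13=14, 14=16, 15=2
Average turnaround = (5+1+5+14+16+2) / 6 = 43/6 = 7.17

7.17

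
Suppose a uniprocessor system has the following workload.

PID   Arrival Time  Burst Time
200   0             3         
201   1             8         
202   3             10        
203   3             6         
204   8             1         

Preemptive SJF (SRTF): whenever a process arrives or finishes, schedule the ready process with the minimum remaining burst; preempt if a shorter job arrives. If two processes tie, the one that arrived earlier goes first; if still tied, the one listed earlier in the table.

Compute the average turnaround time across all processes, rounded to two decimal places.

Gantt: | 200 0-3 | 203 3-9 | 204 9-10 | 201 10-18 | 202 18-28 |
Completion: 200=3  201=18  202=28  203=9  204=10
Turnaround times: 200=3, 201=17, 202=25, 203=6, 204=2
Average turnaround = (3+17+25+6+2) / 5 = 53/5 = 10.60

10.60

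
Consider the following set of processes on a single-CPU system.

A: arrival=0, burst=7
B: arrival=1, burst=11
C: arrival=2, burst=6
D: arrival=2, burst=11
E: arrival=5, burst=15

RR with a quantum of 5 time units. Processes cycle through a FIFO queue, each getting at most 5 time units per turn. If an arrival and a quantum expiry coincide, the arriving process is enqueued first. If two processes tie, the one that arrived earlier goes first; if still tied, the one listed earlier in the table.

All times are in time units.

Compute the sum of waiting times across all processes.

Timeline: | A 0-5 | B 5-10 | C 10-15 | D 15-20 | E 20-25 | A 25-27 | B 27-32 | C 32-33 | D 33-38 | E 38-43 | B 43-44 | D 44-45 | E 45-50 |
Completion: A=27  B=44  C=33  D=45  E=50
Waiting = turnaround − burst: A=20, B=32, C=25, D=32, E=30
Total waiting = 20 + 32 + 25 + 32 + 30 = 139

139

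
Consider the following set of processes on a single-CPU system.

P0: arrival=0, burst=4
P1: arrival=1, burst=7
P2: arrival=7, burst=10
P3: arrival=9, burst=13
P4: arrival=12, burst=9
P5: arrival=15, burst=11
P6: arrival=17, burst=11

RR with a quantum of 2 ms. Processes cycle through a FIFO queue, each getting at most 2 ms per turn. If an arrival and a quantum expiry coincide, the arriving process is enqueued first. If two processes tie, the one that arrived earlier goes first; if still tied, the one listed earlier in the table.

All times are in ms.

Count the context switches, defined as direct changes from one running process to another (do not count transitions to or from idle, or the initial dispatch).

Gantt: | P0 0-2 | P1 2-4 | P0 4-6 | P1 6-8 | P2 8-10 | P1 10-12 | P3 12-14 | P2 14-16 | P4 16-18 | P1 18-19 | P3 19-21 | P5 21-23 | P2 23-25 | P6 25-27 | P4 27-29 | P3 29-31 | P5 31-33 | P2 33-35 | P6 35-37 | P4 37-39 | P3 39-41 | P5 41-43 | P2 43-45 | P6 45-47 | P4 47-49 | P3 49-51 | P5 51-53 | P6 53-55 | P4 55-56 | P3 56-58 | P5 58-60 | P6 60-62 | P3 62-63 | P5 63-64 | P6 64-65 |
Completion: P0=6  P1=19  P2=45  P3=63  P4=56  P5=64  P6=65

34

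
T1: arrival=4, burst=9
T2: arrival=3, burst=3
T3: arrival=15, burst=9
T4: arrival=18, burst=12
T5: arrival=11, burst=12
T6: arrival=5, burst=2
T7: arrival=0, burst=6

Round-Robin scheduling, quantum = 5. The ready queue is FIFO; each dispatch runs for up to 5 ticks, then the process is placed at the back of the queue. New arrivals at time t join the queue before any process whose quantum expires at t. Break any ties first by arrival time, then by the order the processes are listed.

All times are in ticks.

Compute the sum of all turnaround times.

Schedule: | T7 0-5 | T2 5-8 | T1 8-13 | T6 13-15 | T7 15-16 | T5 16-21 | T1 21-25 | T3 25-30 | T4 30-35 | T5 35-40 | T3 40-44 | T4 44-49 | T5 49-51 | T4 51-53 |
Completion: T1=25  T2=8  T3=44  T4=53  T5=51  T6=15  T7=16
Turnaround (C−A): T1=21  T2=5  T3=29  T4=35  T5=40  T6=10  T7=16
Turnaround = completion − arrival: T1=21, T2=5, T3=29, T4=35, T5=40, T6=10, T7=16
Total turnaround = 21 + 5 + 29 + 35 + 40 + 10 + 16 = 156

156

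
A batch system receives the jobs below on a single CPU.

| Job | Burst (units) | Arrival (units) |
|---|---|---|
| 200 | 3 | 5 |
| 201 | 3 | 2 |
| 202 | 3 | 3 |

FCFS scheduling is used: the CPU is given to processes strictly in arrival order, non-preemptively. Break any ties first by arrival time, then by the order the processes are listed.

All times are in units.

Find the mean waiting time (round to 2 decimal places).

1.67

Gantt: | idle 0-2 | 201 2-5 | 202 5-8 | 200 8-11 |
Completion: 200=11  201=5  202=8
Turnaround (C−A): 200=6  201=3  202=5
Waiting times: 200=3, 201=0, 202=2
Average waiting = (3+0+2) / 3 = 5/3 = 1.67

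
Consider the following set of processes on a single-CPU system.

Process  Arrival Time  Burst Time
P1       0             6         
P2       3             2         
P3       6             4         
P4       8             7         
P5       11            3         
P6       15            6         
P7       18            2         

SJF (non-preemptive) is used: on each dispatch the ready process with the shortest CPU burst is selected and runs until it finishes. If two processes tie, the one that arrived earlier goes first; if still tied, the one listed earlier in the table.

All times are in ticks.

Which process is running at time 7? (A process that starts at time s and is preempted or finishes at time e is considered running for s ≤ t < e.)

P2

Schedule: | P1 0-6 | P2 6-8 | P3 8-12 | P5 12-15 | P6 15-21 | P7 21-23 | P4 23-30 |
Completion: P1=6  P2=8  P3=12  P4=30  P5=15  P6=21  P7=23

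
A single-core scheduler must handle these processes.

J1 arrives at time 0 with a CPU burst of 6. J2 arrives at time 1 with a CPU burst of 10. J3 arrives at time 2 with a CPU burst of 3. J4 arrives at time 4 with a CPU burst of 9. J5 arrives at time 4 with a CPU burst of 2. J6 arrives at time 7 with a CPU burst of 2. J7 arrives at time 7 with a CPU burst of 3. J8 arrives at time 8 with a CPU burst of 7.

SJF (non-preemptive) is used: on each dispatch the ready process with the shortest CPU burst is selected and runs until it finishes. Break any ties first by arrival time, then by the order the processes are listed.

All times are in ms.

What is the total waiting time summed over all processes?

Gantt: | J1 0-6 | J5 6-8 | J6 8-10 | J3 10-13 | J7 13-16 | J8 16-23 | J4 23-32 | J2 32-42 |
Completion: J1=6  J2=42  J3=13  J4=32  J5=8  J6=10  J7=16  J8=23
Turnaround (C−A): J1=6  J2=41  J3=11  J4=28  J5=4  J6=3  J7=9  J8=15
Waiting = turnaround − burst: J1=0, J2=31, J3=8, J4=19, J5=2, J6=1, J7=6, J8=8
Total waiting = 0 + 31 + 8 + 19 + 2 + 1 + 6 + 8 = 75

75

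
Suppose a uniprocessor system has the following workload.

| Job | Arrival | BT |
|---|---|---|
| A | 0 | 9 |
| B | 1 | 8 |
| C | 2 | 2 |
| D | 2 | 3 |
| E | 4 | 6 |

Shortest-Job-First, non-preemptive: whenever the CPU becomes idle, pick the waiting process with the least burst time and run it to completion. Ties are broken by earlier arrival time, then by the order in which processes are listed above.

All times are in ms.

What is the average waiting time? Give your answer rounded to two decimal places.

Gantt: | A 0-9 | C 9-11 | D 11-14 | E 14-20 | B 20-28 |
Completion: A=9  B=28  C=11  D=14  E=20
Turnaround (C−A): A=9  B=27  C=9  D=12  E=16
Waiting times: A=0, B=19, C=7, D=9, E=10
Average waiting = (0+19+7+9+10) / 5 = 45/5 = 9.00

9.00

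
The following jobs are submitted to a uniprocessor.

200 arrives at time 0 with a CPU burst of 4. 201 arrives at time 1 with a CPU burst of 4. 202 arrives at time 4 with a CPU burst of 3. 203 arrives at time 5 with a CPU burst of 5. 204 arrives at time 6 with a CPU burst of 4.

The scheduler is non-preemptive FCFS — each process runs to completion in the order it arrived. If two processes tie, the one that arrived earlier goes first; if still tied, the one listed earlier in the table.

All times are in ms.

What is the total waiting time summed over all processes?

23

Schedule: | 200 0-4 | 201 4-8 | 202 8-11 | 203 11-16 | 204 16-20 |
Completion: 200=4  201=8  202=11  203=16  204=20
Waiting = turnaround − burst: 200=0, 201=3, 202=4, 203=6, 204=10
Total waiting = 0 + 3 + 4 + 6 + 10 = 23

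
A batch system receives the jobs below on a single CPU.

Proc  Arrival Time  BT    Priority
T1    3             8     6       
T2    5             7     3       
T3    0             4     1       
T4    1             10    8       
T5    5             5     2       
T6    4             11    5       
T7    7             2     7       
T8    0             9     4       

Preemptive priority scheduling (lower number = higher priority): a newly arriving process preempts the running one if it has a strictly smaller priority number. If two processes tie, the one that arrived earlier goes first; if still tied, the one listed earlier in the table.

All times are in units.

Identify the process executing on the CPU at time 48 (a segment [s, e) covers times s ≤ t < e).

Gantt: | T3 0-4 | T8 4-5 | T5 5-10 | T2 10-17 | T8 17-25 | T6 25-36 | T1 36-44 | T7 44-46 | T4 46-56 |
Completion: T1=44  T2=17  T3=4  T4=56  T5=10  T6=36  T7=46  T8=25
Turnaround (C−A): T1=41  T2=12  T3=4  T4=55  T5=5  T6=32  T7=39  T8=25

T4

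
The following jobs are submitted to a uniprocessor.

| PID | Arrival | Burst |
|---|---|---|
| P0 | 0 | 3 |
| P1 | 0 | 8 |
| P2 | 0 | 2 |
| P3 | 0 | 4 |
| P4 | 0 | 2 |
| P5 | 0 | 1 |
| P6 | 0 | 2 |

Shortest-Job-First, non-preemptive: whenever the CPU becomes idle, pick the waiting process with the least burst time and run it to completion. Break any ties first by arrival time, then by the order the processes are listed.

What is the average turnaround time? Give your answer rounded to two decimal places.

Timeline: | P5 0-1 | P2 1-3 | P4 3-5 | P6 5-7 | P0 7-10 | P3 10-14 | P1 14-22 |
Completion: P0=10  P1=22  P2=3  P3=14  P4=5  P5=1  P6=7
Turnaround times: P0=10, P1=22, P2=3, P3=14, P4=5, P5=1, P6=7
Average turnaround = (10+22+3+14+5+1+7) / 7 = 62/7 = 8.86

8.86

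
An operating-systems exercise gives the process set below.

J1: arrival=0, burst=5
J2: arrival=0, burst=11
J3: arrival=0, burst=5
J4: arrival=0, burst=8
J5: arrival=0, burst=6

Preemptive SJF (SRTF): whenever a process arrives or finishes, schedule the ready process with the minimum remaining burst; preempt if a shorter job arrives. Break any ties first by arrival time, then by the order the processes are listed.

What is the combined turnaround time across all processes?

90

Gantt: | J1 0-5 | J3 5-10 | J5 10-16 | J4 16-24 | J2 24-35 |
Completion: J1=5  J2=35  J3=10  J4=24  J5=16
Turnaround (C−A): J1=5  J2=35  J3=10  J4=24  J5=16
Turnaround = completion − arrival: J1=5, J2=35, J3=10, J4=24, J5=16
Total turnaround = 5 + 35 + 10 + 24 + 16 = 90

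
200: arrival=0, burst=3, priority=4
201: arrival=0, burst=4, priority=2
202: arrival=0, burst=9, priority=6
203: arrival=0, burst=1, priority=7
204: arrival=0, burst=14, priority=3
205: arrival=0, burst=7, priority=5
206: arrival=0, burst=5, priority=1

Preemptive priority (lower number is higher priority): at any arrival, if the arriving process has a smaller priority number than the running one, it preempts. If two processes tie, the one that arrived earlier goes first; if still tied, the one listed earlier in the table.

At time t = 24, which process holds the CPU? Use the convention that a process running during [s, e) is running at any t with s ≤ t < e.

Timeline: | 206 0-5 | 201 5-9 | 204 9-23 | 200 23-26 | 205 26-33 | 202 33-42 | 203 42-43 |
Completion: 200=26  201=9  202=42  203=43  204=23  205=33  206=5
Turnaround (C−A): 200=26  201=9  202=42  203=43  204=23  205=33  206=5

200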